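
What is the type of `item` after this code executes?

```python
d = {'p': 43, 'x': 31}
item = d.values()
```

.values() returns a dict_values view object

dict_values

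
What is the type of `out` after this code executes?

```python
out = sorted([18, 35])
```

sorted() always returns list

list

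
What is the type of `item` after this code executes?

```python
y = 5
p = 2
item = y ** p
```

int ** positive int returns int (5 ** 2 = 25)

int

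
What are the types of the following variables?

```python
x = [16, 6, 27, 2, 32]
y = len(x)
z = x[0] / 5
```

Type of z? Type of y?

int / int returns float; len() returns int

float, int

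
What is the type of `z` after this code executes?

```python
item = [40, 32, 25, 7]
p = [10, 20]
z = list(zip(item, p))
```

list(zip(...)) returns a list of tuples

list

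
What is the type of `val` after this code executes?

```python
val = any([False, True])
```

any() returns bool

bool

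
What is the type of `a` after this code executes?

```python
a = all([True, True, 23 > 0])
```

all() returns bool

bool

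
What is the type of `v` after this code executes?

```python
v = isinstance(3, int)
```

isinstance() returns bool

bool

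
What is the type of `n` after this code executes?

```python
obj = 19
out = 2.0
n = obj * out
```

int * float returns float (19 * 2.0 = 38.0)

float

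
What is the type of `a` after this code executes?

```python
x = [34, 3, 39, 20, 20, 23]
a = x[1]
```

Indexing a list of ints returns int (x[1] = 3)

int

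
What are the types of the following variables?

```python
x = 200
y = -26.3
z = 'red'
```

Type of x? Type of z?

x is int; z is str

int, str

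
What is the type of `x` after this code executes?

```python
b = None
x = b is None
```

'is' comparison returns bool

bool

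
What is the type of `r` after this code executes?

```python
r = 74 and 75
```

'and' returns the last value when all truthy (75, which is int)

int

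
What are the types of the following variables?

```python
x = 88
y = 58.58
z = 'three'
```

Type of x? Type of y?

x is int; y is float

int, float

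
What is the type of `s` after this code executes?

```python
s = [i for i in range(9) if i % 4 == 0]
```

A list comprehension [...] produces a list

list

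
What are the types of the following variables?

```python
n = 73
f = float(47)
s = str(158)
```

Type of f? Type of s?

f is float; s is str

float, str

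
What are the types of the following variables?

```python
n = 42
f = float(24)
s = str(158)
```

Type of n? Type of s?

n is int; s is str

int, str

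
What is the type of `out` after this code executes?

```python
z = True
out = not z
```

'not' always returns bool

bool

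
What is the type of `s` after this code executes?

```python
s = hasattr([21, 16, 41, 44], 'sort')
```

hasattr() returns bool

bool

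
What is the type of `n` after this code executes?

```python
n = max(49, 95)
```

max() of ints returns int

int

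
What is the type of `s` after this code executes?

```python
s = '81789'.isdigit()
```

str.isdigit() returns bool

bool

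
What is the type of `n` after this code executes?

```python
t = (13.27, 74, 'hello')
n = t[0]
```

Index 0 of tuple is 13.27 which is float

float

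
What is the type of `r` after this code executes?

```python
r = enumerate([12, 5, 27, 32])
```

enumerate() returns an enumerate iterator object

enumerate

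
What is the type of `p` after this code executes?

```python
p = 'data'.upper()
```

str.upper() returns str

str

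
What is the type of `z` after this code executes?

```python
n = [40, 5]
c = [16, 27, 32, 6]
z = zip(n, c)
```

zip() returns a zip iterator object

zip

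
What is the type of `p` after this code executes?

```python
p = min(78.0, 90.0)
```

min() of floats returns float

float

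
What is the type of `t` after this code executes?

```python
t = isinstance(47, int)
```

isinstance() returns bool

bool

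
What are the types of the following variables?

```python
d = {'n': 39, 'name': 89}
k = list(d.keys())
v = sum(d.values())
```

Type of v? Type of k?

sum of int values returns int; list(...) returns list

int, list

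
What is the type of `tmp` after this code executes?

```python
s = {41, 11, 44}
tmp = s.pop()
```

Popping from a set of ints returns int

int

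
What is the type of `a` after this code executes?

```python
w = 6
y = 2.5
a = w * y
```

int * float returns float (6 * 2.5 = 15.0)

float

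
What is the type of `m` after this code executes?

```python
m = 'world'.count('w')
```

str.count() returns int

int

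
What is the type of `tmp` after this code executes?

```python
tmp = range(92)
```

range() returns a range object

range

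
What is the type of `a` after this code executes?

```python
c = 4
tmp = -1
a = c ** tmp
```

int ** negative int returns float

float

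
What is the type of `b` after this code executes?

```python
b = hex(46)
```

hex() returns str representation

str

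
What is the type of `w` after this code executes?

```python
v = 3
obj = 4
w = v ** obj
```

int ** positive int returns int (3 ** 4 = 81)

int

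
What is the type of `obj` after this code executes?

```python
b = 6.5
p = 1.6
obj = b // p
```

float // float returns float (floor division preserves float type)

float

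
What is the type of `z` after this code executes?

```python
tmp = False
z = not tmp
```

'not' always returns bool

bool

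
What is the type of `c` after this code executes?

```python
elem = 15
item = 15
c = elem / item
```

int / int always returns float in Python 3 (15 / 15 = 1)

float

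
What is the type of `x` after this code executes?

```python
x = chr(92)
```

chr() returns str (single character)

str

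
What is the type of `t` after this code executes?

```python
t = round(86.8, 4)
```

round() with ndigits arg returns float

float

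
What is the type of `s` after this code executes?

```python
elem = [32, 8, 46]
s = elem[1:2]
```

Slicing a list always returns a list

list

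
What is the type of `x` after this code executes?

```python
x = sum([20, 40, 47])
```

sum() of ints returns int

int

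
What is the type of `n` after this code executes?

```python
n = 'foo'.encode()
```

str.encode() returns bytes

bytes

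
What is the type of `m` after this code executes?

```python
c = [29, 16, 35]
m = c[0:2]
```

Slicing a list always returns a list

list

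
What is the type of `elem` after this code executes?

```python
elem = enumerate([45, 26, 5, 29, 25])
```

enumerate() returns an enumerate iterator object

enumerate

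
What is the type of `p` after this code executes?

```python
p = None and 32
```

'and' returns first falsy value (None)

NoneType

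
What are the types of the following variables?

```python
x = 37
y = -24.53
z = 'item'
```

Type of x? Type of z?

x is int; z is str

int, str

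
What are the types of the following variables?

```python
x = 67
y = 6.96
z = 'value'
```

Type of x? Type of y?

x is int; y is float

int, float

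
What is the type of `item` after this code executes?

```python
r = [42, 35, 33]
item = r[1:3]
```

Slicing a list always returns a list

list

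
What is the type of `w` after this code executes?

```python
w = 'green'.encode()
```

str.encode() returns bytes

bytes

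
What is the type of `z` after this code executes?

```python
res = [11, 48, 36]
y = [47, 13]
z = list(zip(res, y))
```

list(zip(...)) returns a list of tuples

list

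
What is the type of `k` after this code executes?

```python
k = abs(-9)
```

abs() of int returns int

int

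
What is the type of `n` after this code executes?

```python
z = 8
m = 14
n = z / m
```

int / int always returns float in Python 3 (8 / 14 = 0.571429)

float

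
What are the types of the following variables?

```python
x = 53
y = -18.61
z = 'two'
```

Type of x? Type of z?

x is int; z is str

int, str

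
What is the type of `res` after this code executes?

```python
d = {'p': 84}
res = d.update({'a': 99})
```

dict.update() returns None

NoneType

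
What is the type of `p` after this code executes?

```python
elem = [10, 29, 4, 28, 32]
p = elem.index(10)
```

list.index() returns int

int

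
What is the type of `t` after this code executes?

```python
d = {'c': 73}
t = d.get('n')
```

dict.get() returns None when key 'n' is not found and no default given

NoneType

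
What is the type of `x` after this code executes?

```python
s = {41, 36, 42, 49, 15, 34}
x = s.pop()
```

Popping from a set of ints returns int

int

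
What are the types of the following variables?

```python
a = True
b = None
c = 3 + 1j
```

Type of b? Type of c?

b is NoneType; c is complex

NoneType, complex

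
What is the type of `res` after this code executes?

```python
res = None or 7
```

'or' with None returns the other value (7, int)

int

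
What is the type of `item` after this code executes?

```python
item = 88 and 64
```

'and' returns the last value when all truthy (64, which is int)

int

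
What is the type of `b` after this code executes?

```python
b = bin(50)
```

bin() returns str representation

str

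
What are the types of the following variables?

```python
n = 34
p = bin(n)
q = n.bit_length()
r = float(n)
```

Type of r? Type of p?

float() returns float; bin() returns str

float, str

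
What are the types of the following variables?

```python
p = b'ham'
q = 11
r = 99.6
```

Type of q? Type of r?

q is int; r is float

int, float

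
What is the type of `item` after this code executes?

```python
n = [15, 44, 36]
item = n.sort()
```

list.sort() returns None (sorts in place)

NoneType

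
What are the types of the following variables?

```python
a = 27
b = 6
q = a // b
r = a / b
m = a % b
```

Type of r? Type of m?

int / int returns float; int % int returns int

float, int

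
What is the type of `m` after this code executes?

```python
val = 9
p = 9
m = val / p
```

int / int always returns float in Python 3 (9 / 9 = 1)

float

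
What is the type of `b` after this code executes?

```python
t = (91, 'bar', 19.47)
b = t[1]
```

Index 1 of tuple is 'bar' which is str

str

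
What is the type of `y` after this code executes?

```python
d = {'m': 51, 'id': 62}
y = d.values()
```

.values() returns a dict_values view object

dict_values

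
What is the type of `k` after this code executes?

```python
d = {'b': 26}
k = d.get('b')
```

dict.get() returns the value (int) when key is found

int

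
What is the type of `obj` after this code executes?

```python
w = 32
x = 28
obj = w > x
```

Comparison operators return bool

bool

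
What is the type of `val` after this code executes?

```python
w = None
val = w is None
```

'is' comparison returns bool

bool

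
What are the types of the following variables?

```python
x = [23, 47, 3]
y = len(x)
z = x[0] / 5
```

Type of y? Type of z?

len() returns int; int / int returns float

int, float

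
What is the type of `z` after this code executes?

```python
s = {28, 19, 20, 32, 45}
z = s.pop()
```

Popping from a set of ints returns int

int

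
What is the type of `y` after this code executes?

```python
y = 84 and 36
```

'and' returns the last value when all truthy (36, which is int)

int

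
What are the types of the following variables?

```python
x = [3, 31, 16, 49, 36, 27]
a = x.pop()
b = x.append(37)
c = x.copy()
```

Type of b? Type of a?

list.append() returns None; list.pop() returns the element (int)

NoneType, int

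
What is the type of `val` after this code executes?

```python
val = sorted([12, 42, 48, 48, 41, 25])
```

sorted() always returns list

list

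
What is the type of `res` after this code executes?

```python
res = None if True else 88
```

Ternary: condition is True, if branch (None) taken → NoneType

NoneType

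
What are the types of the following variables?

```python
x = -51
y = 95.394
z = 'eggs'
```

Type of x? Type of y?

x is int; y is float

int, float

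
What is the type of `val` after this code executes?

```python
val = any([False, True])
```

any() returns bool

bool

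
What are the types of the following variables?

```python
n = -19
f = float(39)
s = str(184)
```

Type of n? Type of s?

n is int; s is str

int, str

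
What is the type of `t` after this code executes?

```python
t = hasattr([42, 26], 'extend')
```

hasattr() returns bool

bool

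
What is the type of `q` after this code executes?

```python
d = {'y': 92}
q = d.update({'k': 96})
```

dict.update() returns None

NoneType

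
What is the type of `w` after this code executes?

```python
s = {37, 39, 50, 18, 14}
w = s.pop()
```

Popping from a set of ints returns int

int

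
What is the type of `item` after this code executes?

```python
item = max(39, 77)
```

max() of ints returns int

int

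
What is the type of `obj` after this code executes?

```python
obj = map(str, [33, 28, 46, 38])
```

map() returns a map iterator object

map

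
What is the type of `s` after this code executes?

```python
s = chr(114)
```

chr() returns str (single character)

str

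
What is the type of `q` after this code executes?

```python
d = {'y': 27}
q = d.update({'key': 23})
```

dict.update() returns None

NoneType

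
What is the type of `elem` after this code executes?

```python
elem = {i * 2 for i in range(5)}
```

A set comprehension {expr for x in iterable} produces a set

set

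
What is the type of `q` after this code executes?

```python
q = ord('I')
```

ord() returns int (Unicode code point)

int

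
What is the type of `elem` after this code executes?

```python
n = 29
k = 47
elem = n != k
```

Comparison operators return bool

bool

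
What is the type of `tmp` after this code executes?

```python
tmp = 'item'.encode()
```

str.encode() returns bytes

bytes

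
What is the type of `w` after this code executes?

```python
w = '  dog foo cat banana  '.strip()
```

str.strip() returns str

str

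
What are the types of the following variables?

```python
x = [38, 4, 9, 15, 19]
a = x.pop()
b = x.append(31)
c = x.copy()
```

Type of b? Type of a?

list.append() returns None; list.pop() returns the element (int)

NoneType, int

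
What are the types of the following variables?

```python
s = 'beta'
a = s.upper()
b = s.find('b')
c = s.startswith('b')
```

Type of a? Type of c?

str.upper() returns str; str.startswith() returns bool

str, bool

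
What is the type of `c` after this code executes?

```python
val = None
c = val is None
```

'is' comparison returns bool

bool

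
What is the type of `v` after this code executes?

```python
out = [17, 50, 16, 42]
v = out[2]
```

Indexing a list of ints returns int (out[2] = 16)

int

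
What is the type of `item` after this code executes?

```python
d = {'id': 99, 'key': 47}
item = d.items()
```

dict.items() returns a dict_items view

dict_items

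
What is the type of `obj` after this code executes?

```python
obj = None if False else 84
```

Ternary: condition is False, else branch (84) taken → int

int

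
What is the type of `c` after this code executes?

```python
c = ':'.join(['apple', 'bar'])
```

str.join() returns str

str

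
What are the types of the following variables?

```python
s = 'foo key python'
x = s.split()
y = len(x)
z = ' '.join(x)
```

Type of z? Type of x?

str.join() returns str; str.split() returns list

str, list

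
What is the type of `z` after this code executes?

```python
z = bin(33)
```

bin() returns str representation

str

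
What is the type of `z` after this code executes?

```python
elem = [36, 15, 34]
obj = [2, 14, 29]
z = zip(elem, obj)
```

zip() returns a zip iterator object

zip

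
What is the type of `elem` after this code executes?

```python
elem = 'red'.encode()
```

str.encode() returns bytes

bytes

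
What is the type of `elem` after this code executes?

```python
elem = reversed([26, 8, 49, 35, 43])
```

reversed() on a list returns a list_reverseiterator

list_reverseiterator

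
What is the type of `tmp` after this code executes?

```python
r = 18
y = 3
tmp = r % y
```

int % int returns int (18 % 3 = 0)

int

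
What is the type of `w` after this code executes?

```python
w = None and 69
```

'and' returns first falsy value (None)

NoneType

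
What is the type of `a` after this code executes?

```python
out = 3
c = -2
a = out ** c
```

int ** negative int returns float

float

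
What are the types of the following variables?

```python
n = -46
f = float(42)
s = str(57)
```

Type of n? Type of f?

n is int; f is float

int, float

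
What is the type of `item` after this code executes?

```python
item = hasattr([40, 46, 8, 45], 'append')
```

hasattr() returns bool

bool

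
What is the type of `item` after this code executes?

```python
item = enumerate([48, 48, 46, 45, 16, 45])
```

enumerate() returns an enumerate iterator object

enumerate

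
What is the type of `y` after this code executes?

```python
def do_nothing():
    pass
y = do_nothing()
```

A function with no return statement returns None

NoneType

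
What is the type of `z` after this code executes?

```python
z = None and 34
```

'and' returns first falsy value (None)

NoneType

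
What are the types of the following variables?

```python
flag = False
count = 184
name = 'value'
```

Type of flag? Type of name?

flag is bool; name is str

bool, str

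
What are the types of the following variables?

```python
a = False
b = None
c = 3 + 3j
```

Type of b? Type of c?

b is NoneType; c is complex

NoneType, complex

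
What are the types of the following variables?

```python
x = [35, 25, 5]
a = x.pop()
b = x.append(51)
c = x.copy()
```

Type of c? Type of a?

list.copy() returns list; list.pop() returns the element (int)

list, int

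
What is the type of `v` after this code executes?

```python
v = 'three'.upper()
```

str.upper() returns str

str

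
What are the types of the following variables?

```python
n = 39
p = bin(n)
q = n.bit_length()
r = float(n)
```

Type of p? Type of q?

bin() returns str; int.bit_length() returns int

str, int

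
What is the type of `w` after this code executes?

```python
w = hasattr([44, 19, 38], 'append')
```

hasattr() returns bool

bool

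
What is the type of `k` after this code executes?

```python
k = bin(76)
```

bin() returns str representation

str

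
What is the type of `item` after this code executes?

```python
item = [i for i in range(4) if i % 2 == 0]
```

A list comprehension [...] produces a list

list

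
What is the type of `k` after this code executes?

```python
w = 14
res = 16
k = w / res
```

int / int always returns float in Python 3 (14 / 16 = 0.875)

float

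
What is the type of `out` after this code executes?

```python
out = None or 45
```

'or' with None returns the other value (45, int)

int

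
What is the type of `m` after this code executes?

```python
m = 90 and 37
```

'and' returns the last value when all truthy (37, which is int)

int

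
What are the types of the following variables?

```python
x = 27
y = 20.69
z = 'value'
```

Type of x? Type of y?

x is int; y is float

int, float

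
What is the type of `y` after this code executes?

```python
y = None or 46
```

'or' with None returns the other value (46, int)

int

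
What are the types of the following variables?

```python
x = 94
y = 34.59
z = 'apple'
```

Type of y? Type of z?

y is float; z is str

float, str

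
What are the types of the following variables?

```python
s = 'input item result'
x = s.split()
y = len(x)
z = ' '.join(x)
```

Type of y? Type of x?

len() returns int; str.split() returns list

int, list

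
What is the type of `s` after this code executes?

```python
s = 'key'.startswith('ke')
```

str.startswith() returns bool

bool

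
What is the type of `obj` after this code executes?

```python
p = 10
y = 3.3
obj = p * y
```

int * float returns float (10 * 3.3 = 33.0)

float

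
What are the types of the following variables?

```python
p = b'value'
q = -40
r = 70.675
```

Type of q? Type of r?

q is int; r is float

int, float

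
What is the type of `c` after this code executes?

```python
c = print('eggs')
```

print() returns None

NoneType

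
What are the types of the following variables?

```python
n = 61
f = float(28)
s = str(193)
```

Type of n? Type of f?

n is int; f is float

int, float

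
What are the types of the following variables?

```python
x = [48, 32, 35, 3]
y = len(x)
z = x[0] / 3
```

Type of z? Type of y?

int / int returns float; len() returns int

float, int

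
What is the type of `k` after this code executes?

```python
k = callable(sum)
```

callable() returns bool

bool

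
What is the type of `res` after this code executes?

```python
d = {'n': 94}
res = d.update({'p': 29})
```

dict.update() returns None

NoneType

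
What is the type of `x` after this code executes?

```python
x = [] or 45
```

'or' returns first truthy value (45, which is int)

int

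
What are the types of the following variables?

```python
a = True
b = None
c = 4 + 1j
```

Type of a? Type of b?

a is bool; b is NoneType

bool, NoneType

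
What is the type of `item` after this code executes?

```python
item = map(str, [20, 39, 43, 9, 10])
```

map() returns a map iterator object

map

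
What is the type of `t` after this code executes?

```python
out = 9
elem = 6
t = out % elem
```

int % int returns int (9 % 6 = 3)

int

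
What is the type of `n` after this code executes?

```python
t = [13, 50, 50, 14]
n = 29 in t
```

'in' operator returns bool

bool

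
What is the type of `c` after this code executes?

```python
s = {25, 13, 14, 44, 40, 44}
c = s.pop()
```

Popping from a set of ints returns int

int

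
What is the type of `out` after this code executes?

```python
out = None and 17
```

'and' returns first falsy value (None)

NoneType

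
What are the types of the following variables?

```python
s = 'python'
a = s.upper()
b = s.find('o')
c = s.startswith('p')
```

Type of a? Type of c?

str.upper() returns str; str.startswith() returns bool

str, bool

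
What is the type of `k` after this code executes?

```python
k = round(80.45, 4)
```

round() with ndigits arg returns float

float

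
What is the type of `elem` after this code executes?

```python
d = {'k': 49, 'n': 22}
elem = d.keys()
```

.keys() returns a dict_keys view object

dict_keys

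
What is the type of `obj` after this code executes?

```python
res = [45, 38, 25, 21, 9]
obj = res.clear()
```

list.clear() returns None

NoneType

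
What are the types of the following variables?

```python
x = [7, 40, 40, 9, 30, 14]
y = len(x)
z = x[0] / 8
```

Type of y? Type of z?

len() returns int; int / int returns float

int, float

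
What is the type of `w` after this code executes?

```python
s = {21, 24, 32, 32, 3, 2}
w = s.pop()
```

Popping from a set of ints returns int

int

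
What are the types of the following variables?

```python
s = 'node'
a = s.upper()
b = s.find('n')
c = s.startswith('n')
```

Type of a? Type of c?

str.upper() returns str; str.startswith() returns bool

str, bool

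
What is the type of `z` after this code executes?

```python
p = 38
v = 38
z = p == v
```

Equality comparison returns bool

bool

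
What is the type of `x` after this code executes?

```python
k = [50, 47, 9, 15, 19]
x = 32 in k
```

'in' operator returns bool

bool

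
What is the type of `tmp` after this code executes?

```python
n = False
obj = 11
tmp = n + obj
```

bool + int returns int (False is 0, so 0 + 11 = 11)

int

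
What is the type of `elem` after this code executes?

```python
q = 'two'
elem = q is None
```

'is' comparison returns bool

bool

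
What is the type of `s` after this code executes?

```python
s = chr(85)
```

chr() returns str (single character)

str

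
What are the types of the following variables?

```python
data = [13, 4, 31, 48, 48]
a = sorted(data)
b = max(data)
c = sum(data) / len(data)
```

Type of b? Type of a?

max of ints returns int; sorted() returns list

int, list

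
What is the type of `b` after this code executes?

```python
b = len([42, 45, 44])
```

len() always returns int

int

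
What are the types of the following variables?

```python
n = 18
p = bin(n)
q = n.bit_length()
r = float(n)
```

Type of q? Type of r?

int.bit_length() returns int; float() returns float

int, float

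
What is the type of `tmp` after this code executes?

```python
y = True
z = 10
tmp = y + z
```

bool + int returns int (True is 1, so 1 + 10 = 11)

int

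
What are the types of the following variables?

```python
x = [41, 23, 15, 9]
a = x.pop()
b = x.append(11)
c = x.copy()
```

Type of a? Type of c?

list.pop() returns the element (int); list.copy() returns list

int, list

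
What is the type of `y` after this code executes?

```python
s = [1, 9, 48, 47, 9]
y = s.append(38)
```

list.append() returns None (mutates in place)

NoneType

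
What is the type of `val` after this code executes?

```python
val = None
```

None has type NoneType

NoneType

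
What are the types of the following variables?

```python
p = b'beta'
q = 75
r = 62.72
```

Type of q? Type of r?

q is int; r is float

int, float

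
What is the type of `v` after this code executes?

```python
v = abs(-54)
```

abs() of int returns int

int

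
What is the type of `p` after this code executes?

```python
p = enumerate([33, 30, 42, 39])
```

enumerate() returns an enumerate iterator object

enumerate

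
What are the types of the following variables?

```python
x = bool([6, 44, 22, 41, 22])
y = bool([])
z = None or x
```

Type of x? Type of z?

bool() returns bool; None or <bool> returns the bool

bool, bool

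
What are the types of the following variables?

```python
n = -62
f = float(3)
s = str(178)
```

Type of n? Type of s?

n is int; s is str

int, str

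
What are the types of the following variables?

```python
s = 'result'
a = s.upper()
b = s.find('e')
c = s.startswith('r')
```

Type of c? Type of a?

str.startswith() returns bool; str.upper() returns str

bool, str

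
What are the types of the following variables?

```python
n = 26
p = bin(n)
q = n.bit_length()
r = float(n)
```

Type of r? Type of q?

float() returns float; int.bit_length() returns int

float, int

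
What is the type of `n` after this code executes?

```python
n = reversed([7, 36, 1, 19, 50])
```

reversed() on a list returns a list_reverseiterator

list_reverseiterator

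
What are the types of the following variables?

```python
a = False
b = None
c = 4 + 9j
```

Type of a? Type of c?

a is bool; c is complex

bool, complex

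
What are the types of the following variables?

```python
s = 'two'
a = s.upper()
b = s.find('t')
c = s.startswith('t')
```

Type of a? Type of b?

str.upper() returns str; str.find() returns int

str, int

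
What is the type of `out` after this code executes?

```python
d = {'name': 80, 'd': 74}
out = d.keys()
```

.keys() returns a dict_keys view object

dict_keys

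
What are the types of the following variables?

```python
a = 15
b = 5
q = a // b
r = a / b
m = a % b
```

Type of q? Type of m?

int // int returns int; int % int returns int

int, int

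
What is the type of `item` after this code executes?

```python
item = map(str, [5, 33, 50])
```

map() returns a map iterator object

map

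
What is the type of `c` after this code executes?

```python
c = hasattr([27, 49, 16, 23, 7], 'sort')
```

hasattr() returns bool

bool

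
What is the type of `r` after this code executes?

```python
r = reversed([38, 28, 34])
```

reversed() on a list returns a list_reverseiterator

list_reverseiterator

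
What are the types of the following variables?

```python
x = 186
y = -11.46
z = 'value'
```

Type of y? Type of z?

y is float; z is str

float, str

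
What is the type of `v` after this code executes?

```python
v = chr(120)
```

chr() returns str (single character)

str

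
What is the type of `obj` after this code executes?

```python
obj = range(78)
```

range() returns a range object

range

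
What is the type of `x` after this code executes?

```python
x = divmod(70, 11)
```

divmod() returns a tuple (quotient, remainder)

tuple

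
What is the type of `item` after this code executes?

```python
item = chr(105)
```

chr() returns str (single character)

str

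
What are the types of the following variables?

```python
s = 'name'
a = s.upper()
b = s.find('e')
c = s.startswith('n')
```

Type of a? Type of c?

str.upper() returns str; str.startswith() returns bool

str, bool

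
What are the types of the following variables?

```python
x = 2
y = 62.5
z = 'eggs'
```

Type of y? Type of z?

y is float; z is str

float, str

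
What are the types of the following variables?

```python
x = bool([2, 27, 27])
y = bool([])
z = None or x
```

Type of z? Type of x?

None or <bool> returns the bool; bool() returns bool

bool, bool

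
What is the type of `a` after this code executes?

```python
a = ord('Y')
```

ord() returns int (Unicode code point)

int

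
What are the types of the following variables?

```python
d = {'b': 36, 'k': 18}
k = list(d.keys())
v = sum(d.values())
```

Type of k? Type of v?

list(...) returns list; sum of int values returns int

list, int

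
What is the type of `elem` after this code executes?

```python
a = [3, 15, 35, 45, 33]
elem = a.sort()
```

list.sort() returns None (sorts in place)

NoneType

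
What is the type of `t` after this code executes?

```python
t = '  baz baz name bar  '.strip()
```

str.strip() returns str

str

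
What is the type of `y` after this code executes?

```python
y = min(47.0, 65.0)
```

min() of floats returns float

float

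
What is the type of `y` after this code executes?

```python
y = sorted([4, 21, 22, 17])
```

sorted() always returns list

list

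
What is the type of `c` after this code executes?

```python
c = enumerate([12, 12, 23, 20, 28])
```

enumerate() returns an enumerate iterator object

enumerate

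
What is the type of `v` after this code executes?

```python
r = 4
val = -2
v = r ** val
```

int ** negative int returns float

float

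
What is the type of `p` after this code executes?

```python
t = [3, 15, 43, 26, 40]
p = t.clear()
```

list.clear() returns None

NoneType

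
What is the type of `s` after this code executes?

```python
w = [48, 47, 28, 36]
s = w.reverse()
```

list.reverse() returns None

NoneType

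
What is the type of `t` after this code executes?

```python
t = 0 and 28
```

'and' returns the first falsy value (0, which is int)

int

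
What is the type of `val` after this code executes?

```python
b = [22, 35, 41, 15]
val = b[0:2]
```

Slicing a list always returns a list

list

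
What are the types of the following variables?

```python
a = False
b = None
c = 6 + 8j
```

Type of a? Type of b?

a is bool; b is NoneType

bool, NoneType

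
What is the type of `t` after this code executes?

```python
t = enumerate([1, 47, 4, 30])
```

enumerate() returns an enumerate iterator object

enumerate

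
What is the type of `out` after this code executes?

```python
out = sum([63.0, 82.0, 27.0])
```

sum() of floats returns float

float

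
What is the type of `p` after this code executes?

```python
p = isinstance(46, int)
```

isinstance() returns bool

bool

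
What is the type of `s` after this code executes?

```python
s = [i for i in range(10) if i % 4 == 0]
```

A list comprehension [...] produces a list

list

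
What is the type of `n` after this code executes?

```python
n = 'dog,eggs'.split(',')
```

str.split() returns list

list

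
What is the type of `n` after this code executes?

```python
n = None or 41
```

'or' with None returns the other value (41, int)

int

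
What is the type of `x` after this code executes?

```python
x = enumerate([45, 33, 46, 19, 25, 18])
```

enumerate() returns an enumerate iterator object

enumerate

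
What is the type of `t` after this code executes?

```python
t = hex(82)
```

hex() returns str representation

str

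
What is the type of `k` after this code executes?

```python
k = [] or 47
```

'or' returns first truthy value (47, which is int)

int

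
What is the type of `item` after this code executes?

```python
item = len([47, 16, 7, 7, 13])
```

len() always returns int

int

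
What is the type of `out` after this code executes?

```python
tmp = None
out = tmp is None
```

'is' comparison returns bool

bool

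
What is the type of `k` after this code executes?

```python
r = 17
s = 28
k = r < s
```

Comparison operators return bool

bool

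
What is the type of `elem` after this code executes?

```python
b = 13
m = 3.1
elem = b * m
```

int * float returns float (13 * 3.1 = 40.3)

float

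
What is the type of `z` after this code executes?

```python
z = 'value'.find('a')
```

str.find() returns int (index, or -1)

int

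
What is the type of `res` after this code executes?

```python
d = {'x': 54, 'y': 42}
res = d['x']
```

Accessing dict[str, int] with key 'x' returns int value 54

int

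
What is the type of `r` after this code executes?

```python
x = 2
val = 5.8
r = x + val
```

int + float returns float (2 + 5.8 = 7.8)

float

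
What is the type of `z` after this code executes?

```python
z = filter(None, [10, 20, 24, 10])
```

filter() returns a filter iterator object

filter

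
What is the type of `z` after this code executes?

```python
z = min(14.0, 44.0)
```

min() of floats returns float

float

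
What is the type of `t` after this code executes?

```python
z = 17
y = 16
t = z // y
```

int // int returns int (17 // 16 = 1)

int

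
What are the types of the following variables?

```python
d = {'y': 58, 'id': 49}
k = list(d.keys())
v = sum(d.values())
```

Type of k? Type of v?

list(...) returns list; sum of int values returns int

list, int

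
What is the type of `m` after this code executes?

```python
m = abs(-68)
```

abs() of int returns int

int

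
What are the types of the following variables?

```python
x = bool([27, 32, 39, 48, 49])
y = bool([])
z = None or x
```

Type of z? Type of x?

None or <bool> returns the bool; bool() returns bool

bool, bool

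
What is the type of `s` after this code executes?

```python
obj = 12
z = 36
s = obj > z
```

Comparison operators return bool

bool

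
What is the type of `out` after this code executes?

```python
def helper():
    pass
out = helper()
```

A function with no return statement returns None

NoneType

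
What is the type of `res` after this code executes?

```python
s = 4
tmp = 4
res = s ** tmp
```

int ** positive int returns int (4 ** 4 = 256)

int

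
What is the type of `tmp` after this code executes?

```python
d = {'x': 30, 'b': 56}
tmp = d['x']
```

Accessing dict[str, int] with key 'x' returns int value 30

int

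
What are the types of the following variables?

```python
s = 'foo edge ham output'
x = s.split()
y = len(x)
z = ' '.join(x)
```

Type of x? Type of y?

str.split() returns list; len() returns int

list, int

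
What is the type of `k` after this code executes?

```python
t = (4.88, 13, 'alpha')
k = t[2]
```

Index 2 of tuple is 'alpha' which is str

str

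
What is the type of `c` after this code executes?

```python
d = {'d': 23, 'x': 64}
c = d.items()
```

dict.items() returns a dict_items view

dict_items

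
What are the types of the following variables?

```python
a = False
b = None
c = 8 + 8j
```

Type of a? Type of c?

a is bool; c is complex

bool, complex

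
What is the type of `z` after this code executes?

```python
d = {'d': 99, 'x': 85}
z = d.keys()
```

.keys() returns a dict_keys view object

dict_keys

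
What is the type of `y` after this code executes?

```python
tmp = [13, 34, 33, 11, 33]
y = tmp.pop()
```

list.pop() returns the popped element (int here)

int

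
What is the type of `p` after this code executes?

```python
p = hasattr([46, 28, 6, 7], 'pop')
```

hasattr() returns bool

bool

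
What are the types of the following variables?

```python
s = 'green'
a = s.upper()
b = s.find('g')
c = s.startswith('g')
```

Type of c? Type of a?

str.startswith() returns bool; str.upper() returns str

bool, str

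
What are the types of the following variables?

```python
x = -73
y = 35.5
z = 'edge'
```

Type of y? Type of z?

y is float; z is str

float, str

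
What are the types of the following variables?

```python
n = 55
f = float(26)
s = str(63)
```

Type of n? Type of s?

n is int; s is str

int, str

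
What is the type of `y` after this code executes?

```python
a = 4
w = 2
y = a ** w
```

int ** positive int returns int (4 ** 2 = 16)

int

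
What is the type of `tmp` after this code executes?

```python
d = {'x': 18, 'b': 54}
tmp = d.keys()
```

.keys() returns a dict_keys view object

dict_keys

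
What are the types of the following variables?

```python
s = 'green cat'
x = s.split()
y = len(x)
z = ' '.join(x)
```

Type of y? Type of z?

len() returns int; str.join() returns str

int, str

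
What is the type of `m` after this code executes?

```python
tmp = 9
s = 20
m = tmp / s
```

int / int always returns float in Python 3 (9 / 20 = 0.45)

float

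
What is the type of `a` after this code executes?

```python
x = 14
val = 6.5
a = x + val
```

int + float returns float (14 + 6.5 = 20.5)

float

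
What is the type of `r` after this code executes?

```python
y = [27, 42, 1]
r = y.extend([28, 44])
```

list.extend() returns None

NoneType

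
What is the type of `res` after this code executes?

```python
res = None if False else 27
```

Ternary: condition is False, else branch (27) taken → int

int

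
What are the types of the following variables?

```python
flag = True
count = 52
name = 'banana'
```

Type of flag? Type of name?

flag is bool; name is str

bool, str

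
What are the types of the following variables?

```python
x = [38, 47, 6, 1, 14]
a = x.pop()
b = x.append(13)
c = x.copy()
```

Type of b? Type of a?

list.append() returns None; list.pop() returns the element (int)

NoneType, int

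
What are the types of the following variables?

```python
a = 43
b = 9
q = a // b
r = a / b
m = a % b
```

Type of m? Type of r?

int % int returns int; int / int returns float

int, float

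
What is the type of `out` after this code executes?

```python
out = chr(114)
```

chr() returns str (single character)

str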